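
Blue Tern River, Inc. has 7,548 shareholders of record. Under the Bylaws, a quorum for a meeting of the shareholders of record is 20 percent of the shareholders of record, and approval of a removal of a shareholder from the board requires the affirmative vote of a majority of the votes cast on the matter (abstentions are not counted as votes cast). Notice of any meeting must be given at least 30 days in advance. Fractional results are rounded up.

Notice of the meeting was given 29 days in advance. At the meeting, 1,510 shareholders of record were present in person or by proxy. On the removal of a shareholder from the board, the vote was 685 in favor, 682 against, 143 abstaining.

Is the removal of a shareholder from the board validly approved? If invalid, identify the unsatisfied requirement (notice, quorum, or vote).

Invalid — notice requirement not satisfied.

Notice: 29 days given; 30 required. Not satisfied.
Quorum: 20% of 7,548 = 1,509.60, rounded up to 1,510; 1,510 present. Satisfied.
Vote: requires a majority of the votes cast (1,510 − 143 abstaining = 1,367); a majority of 1367 is 684, so 684 needed; 685 in favor. Satisfied.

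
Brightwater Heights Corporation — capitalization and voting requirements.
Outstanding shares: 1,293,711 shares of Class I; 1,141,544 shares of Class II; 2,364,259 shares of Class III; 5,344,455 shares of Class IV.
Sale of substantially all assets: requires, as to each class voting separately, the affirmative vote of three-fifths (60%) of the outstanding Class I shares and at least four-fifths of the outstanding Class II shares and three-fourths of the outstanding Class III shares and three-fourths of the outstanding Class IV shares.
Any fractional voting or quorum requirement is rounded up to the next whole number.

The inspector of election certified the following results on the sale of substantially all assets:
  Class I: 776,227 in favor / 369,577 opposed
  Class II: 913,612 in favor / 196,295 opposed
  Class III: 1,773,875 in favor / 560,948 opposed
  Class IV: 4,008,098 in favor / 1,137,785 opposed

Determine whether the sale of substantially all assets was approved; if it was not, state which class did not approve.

Class I: 3/5 of 1293711 = 776226.60, rounded up to 776227; 776,227 required, 776,227 in favor — approved.
Class II: 4/5 of 1141544 = 913235.20, rounded up to 913236; 913,236 required, 913,612 in favor — approved.
Class III: 3/4 of 2364259 = 1773194.25, rounded up to 1773195; 1,773,195 required, 1,773,875 in favor — approved.
Class IV: 3/4 of 5344455 = 4008341.25, rounded up to 4008342; 4,008,342 required, 4,008,098 in favor — not approved.

Not approved — the Class IV shares did not give the required vote.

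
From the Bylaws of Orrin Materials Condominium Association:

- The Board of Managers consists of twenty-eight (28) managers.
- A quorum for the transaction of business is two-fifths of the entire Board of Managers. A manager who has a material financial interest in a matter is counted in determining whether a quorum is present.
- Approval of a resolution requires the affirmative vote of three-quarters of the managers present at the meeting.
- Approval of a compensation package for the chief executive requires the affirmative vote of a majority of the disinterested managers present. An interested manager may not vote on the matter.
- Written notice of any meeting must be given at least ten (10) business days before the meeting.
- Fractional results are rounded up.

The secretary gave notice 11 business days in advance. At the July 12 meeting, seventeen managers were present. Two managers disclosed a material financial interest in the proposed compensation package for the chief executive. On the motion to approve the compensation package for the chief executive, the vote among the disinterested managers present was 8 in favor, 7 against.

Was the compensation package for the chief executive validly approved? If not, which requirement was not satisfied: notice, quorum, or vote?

Notice: 11 business days given; 10 required (11 ≥ 10). Satisfied.
Quorum: 17 present (interested managers count toward quorum); quorum is 12. Satisfied.
Vote: the compensation package for the chief executive requires a majority of the disinterested managers present (17 − 2 = 15). A majority of 15 is 8, so 8 affirmative votes are needed; 8 voted in favor. Satisfied.

Valid — all requirements satisfied.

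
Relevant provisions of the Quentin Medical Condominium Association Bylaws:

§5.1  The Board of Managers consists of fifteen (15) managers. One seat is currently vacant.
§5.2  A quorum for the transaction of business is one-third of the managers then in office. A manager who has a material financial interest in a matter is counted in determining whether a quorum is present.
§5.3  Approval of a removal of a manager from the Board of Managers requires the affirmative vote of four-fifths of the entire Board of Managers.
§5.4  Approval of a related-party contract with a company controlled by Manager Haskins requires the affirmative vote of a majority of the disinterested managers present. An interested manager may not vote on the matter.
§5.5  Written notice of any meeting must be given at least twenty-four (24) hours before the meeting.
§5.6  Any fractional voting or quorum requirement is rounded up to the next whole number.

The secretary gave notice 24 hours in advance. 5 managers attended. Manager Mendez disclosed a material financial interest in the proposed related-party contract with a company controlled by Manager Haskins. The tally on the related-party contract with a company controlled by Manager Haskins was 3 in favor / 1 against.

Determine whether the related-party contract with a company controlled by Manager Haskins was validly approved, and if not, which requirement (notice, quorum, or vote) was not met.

Notice: 24 hours given; 24 required (24 ≥ 24). Satisfied.
Quorum: 5 present (interested managers count toward quorum); quorum is 5. Satisfied.
Vote: the related-party contract with a company controlled by Manager Haskins requires a majority of the disinterested managers present (5 − 1 = 4). A majority of 4 is 3, so 3 affirmative votes are needed; 3 voted in favor. Satisfied.

Valid — all requirements satisfied.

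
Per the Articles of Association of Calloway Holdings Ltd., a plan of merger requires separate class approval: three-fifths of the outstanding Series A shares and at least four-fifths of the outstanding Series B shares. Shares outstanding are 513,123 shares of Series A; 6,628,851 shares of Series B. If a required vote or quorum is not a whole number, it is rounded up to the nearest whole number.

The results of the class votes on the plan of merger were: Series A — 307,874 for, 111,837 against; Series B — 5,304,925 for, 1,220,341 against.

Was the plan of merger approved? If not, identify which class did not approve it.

Approved — every class gave the required vote.

Series A: 3/5 of 513123 = 307873.80, rounded up to 307874; 307,874 required, 307,874 in favor — approved.
Series B: 4/5 of 6628851 = 5303080.80, rounded up to 5303081; 5,303,081 required, 5,304,925 in favor — approved.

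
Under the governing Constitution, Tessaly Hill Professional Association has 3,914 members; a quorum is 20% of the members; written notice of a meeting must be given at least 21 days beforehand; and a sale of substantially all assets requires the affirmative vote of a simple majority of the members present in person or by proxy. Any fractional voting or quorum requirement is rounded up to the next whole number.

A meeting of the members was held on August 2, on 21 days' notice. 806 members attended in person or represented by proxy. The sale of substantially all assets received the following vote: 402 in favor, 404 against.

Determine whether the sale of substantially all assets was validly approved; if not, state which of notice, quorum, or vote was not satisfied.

Invalid — vote requirement not satisfied.

Notice: 21 days given; 21 required. Satisfied.
Quorum: 20% of 3,914 = 782.80, rounded up to 783; 806 present. Satisfied.
Vote: requires a majority of those present (806); a majority of 806 is 404, so 404 needed; 402 in favor. Not satisfied.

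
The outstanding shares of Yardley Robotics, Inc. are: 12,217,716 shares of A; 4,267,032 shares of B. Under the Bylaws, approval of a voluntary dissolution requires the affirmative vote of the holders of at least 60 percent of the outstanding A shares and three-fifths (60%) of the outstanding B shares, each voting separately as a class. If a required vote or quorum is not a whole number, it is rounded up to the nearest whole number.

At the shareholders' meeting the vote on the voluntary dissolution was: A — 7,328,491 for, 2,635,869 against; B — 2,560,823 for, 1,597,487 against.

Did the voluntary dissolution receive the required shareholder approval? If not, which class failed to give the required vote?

A: 3/5 of 12217716 = 7330629.60, rounded up to 7330630; 7,330,630 required, 7,328,491 in favor — not approved.
B: 3/5 of 4267032 = 2560219.20, rounded up to 2560220; 2,560,220 required, 2,560,823 in favor — approved.

Not approved — the A shares did not give the required vote.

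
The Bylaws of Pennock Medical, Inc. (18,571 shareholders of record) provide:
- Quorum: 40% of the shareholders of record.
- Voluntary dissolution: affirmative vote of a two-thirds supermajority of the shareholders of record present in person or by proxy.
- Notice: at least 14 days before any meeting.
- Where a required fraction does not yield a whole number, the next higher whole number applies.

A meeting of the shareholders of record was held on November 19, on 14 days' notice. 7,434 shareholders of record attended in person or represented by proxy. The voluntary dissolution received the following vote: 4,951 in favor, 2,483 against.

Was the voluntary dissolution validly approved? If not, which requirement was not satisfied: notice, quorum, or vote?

Invalid — vote requirement not satisfied.

Notice: 14 days given; 14 required. Satisfied.
Quorum: 40% of 18,571 = 7,428.40, rounded up to 7,429; 7,434 present. Satisfied.
Vote: requires two-thirds of those present (7,434); 2/3 of 7434 = 4956, so 4,956 needed; 4,951 in favor. Not satisfied.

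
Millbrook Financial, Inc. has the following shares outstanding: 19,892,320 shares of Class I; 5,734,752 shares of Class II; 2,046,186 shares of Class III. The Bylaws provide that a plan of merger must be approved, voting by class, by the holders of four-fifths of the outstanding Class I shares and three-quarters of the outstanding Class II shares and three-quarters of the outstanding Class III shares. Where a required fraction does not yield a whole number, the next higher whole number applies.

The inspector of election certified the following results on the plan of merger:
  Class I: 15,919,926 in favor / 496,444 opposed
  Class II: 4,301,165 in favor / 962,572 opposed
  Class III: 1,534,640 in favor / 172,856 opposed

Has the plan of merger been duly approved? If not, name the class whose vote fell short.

Approved — every class gave the required vote.

Class I: 4/5 of 19892320 = 15913856; 15,913,856 required, 15,919,926 in favor — approved.
Class II: 3/4 of 5734752 = 4301064; 4,301,064 required, 4,301,165 in favor — approved.
Class III: 3/4 of 2046186 = 1534639.50, rounded up to 1534640; 1,534,640 required, 1,534,640 in favor — approved.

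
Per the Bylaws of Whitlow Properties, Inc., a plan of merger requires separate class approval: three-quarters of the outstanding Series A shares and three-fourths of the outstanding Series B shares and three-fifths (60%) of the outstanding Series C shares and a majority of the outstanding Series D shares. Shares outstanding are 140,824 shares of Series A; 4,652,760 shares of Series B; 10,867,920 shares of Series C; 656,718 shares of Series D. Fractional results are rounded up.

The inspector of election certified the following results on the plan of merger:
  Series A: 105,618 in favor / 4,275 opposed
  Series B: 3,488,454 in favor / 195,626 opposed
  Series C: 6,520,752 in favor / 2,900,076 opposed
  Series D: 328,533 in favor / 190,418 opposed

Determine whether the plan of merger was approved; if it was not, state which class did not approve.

Not approved — the Series B shares did not give the required vote.

Series A: 3/4 of 140824 = 105618; 105,618 required, 105,618 in favor — approved.
Series B: 3/4 of 4652760 = 3489570; 3,489,570 required, 3,488,454 in favor — not approved.
Series C: 3/5 of 10867920 = 6520752; 6,520,752 required, 6,520,752 in favor — approved.
Series D: a majority of 656718 is 328360; 328,360 required, 328,533 in favor — approved.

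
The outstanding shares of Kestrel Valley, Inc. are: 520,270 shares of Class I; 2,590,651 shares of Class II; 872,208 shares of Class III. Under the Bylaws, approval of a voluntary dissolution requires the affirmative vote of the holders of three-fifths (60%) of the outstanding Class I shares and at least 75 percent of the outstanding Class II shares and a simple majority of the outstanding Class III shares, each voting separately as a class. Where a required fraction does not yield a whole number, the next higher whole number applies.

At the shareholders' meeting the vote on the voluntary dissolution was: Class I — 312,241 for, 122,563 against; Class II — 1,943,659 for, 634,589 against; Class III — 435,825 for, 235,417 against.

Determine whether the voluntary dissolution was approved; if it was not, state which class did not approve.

Not approved — the Class III shares did not give the required vote.

Class I: 3/5 of 520270 = 312162; 312,162 required, 312,241 in favor — approved.
Class II: 3/4 of 2590651 = 1942988.25, rounded up to 1942989; 1,942,989 required, 1,943,659 in favor — approved.
Class III: a majority of 872208 is 436105; 436,105 required, 435,825 in favor — not approved.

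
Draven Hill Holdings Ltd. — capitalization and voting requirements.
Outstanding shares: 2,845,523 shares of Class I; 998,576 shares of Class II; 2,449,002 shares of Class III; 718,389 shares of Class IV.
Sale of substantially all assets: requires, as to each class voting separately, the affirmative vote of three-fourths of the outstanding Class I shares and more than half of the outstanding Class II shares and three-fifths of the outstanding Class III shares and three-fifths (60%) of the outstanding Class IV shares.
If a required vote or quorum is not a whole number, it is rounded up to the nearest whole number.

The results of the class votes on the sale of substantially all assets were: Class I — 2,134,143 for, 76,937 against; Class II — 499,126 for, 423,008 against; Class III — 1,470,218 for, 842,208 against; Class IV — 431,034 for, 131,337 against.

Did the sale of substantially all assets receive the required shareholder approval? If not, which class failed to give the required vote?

Class I: 3/4 of 2845523 = 2134142.25, rounded up to 2134143; 2,134,143 required, 2,134,143 in favor — approved.
Class II: a majority of 998576 is 499289; 499,289 required, 499,126 in favor — not approved.
Class III: 3/5 of 2449002 = 1469401.20, rounded up to 1469402; 1,469,402 required, 1,470,218 in favor — approved.
Class IV: 3/5 of 718389 = 431033.40, rounded up to 431034; 431,034 required, 431,034 in favor — approved.

Not approved — the Class II shares did not give the required vote.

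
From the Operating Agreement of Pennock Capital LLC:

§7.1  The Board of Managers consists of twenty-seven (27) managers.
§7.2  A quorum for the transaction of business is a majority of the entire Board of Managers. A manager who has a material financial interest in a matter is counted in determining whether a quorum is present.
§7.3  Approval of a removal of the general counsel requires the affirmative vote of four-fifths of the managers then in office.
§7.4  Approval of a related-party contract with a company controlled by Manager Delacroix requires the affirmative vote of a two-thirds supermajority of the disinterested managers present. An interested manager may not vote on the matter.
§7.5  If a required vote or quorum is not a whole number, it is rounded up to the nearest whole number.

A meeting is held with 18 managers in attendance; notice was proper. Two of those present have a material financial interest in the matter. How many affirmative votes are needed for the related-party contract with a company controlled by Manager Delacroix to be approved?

11

The related-party contract with a company controlled by Manager Delacroix requires two-thirds of the disinterested managers present (18 − 2 = 16).
2/3 of 16 = 10.67, rounded up to 11.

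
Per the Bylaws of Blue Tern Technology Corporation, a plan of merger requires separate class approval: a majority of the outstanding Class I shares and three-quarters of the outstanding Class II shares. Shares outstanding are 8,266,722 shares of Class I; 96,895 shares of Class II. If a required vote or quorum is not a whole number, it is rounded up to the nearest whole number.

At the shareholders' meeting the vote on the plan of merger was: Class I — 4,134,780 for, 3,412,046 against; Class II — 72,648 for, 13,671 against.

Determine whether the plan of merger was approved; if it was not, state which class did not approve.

Not approved — the Class II shares did not give the required vote.

Class I: a majority of 8266722 is 4133362; 4,133,362 required, 4,134,780 in favor — approved.
Class II: 3/4 of 96895 = 72671.25, rounded up to 72672; 72,672 required, 72,648 in favor — not approved.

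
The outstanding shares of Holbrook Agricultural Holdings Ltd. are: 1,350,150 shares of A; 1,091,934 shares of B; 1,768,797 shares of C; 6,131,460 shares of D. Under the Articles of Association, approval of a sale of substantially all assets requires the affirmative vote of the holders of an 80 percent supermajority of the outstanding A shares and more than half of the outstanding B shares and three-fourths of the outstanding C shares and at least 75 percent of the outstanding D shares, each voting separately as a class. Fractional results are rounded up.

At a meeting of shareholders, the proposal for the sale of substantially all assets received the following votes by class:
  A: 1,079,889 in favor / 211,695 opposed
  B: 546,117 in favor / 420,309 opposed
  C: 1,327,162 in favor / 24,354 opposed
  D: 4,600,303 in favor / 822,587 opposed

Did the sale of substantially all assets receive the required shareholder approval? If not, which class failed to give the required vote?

A: 4/5 of 1350150 = 1080120; 1,080,120 required, 1,079,889 in favor — not approved.
B: a majority of 1091934 is 545968; 545,968 required, 546,117 in favor — approved.
C: 3/4 of 1768797 = 1326597.75, rounded up to 1326598; 1,326,598 required, 1,327,162 in favor — approved.
D: 3/4 of 6131460 = 4598595; 4,598,595 required, 4,600,303 in favor — approved.

Not approved — the A shares did not give the required vote.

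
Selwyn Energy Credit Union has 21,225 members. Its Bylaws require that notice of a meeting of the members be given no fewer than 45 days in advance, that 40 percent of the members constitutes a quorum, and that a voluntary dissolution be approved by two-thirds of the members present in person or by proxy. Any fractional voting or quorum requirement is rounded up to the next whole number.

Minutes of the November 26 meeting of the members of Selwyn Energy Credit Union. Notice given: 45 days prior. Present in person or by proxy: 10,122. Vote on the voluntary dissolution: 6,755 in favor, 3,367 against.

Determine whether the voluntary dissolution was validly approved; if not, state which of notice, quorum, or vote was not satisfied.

Valid — all requirements satisfied.

Notice: 45 days given; 45 required. Satisfied.
Quorum: 40% of 21,225 = 8,490; 10,122 present. Satisfied.
Vote: requires two-thirds of those present (10,122); 2/3 of 10122 = 6748, so 6,748 needed; 6,755 in favor. Satisfied.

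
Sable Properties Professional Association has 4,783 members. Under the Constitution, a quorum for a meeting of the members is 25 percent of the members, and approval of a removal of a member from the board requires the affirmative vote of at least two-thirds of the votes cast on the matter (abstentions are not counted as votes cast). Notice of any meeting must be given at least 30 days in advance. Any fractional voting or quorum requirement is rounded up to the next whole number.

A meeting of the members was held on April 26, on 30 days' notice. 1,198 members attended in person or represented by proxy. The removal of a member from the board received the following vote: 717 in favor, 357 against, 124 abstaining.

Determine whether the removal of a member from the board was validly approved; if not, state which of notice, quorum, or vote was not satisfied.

Notice: 30 days given; 30 required. Satisfied.
Quorum: 25% of 4,783 = 1,195.75, rounded up to 1,196; 1,198 present. Satisfied.
Vote: requires two-thirds of the votes cast (1,198 − 124 abstaining = 1,074); 2/3 of 1074 = 716, so 716 needed; 717 in favor. Satisfied.

Valid — all requirements satisfied.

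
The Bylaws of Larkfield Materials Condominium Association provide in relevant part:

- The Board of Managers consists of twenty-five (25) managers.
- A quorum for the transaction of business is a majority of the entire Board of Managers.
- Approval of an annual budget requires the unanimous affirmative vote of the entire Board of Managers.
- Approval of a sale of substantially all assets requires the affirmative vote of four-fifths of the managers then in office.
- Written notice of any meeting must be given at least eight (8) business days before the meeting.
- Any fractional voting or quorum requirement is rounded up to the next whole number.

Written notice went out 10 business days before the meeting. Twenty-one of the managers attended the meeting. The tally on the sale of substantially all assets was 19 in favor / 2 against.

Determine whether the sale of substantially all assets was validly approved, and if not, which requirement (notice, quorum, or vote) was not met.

Invalid — vote requirement not satisfied.

Notice: 10 business days given; 8 required (10 ≥ 8). Satisfied.
Quorum: 21 present; quorum is 13. Satisfied.
Vote: the sale of substantially all assets requires four-fifths of the managers then in office (25). 4/5 of 25 = 20, so 20 affirmative votes are needed; 19 voted in favor. Not satisfied.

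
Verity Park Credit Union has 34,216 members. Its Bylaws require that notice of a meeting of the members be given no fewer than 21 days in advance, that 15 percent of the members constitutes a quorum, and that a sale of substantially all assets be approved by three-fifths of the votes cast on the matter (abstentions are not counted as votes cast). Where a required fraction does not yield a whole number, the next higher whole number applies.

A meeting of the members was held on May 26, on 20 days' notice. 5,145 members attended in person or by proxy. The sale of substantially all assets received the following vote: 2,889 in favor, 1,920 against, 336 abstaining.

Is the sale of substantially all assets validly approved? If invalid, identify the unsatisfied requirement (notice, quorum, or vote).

Notice: 20 days given; 21 required. Not satisfied.
Quorum: 15% of 34,216 = 5,132.40, rounded up to 5,133; 5,145 present. Satisfied.
Vote: requires three-fifths of the votes cast (5,145 − 336 abstaining = 4,809); 3/5 of 4809 = 2885.40, rounded up to 2886, so 2,886 needed; 2,889 in favor. Satisfied.

Invalid — notice requirement not satisfied.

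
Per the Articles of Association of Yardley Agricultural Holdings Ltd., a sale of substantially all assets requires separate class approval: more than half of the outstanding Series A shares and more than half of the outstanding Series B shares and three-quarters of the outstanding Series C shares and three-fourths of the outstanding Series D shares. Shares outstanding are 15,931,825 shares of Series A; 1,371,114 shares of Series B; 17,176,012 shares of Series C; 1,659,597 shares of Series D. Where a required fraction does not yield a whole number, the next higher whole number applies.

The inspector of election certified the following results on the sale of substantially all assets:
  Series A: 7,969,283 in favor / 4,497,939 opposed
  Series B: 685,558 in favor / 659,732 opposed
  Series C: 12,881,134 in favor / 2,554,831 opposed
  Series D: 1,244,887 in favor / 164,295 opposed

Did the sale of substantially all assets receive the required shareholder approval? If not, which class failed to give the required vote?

Not approved — the Series C shares did not give the required vote.

Series A: a majority of 15931825 is 7965913; 7,965,913 required, 7,969,283 in favor — approved.
Series B: a majority of 1371114 is 685558; 685,558 required, 685,558 in favor — approved.
Series C: 3/4 of 17176012 = 12882009; 12,882,009 required, 12,881,134 in favor — not approved.
Series D: 3/4 of 1659597 = 1244697.75, rounded up to 1244698; 1,244,698 required, 1,244,887 in favor — approved.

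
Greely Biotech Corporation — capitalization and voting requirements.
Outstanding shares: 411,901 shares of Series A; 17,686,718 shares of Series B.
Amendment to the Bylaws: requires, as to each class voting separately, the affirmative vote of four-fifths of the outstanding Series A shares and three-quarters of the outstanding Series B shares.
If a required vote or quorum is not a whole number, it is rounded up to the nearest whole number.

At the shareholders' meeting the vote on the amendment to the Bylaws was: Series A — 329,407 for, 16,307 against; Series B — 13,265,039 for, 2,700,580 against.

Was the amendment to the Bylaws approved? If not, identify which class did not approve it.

Series A: 4/5 of 411901 = 329520.80, rounded up to 329521; 329,521 required, 329,407 in favor — not approved.
Series B: 3/4 of 17686718 = 13265038.50, rounded up to 13265039; 13,265,039 required, 13,265,039 in favor — approved.

Not approved — the Series A shares did not give the required vote.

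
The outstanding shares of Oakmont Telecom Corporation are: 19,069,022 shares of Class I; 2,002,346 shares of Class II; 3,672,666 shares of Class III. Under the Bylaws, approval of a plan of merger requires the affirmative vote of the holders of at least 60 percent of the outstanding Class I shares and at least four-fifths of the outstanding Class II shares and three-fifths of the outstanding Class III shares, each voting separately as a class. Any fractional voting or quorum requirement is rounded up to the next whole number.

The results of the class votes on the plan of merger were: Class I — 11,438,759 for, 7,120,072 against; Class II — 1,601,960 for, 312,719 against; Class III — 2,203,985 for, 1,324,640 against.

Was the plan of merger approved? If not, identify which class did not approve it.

Class I: 3/5 of 19069022 = 11441413.20, rounded up to 11441414; 11,441,414 required, 11,438,759 in favor — not approved.
Class II: 4/5 of 2002346 = 1601876.80, rounded up to 1601877; 1,601,877 required, 1,601,960 in favor — approved.
Class III: 3/5 of 3672666 = 2203599.60, rounded up to 2203600; 2,203,600 required, 2,203,985 in favor — approved.

Not approved — the Class I shares did not give the required vote.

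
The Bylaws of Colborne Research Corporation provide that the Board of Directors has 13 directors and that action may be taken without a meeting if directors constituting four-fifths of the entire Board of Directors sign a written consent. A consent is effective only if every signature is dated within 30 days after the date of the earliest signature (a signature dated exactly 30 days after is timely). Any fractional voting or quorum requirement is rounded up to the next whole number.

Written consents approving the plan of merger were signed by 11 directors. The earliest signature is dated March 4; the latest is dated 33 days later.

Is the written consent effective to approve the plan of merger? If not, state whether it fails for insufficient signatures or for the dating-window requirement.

Signatures required: four-fifths of 13 — 4/5 of 13 = 10.40, rounded up to 11, so 11 needed; 11 signed. Sufficient.
Dating window: the latest signature is 33 days after the earliest; the limit is 30 days. Outside the window.

Not effective — dating-window requirement not satisfied.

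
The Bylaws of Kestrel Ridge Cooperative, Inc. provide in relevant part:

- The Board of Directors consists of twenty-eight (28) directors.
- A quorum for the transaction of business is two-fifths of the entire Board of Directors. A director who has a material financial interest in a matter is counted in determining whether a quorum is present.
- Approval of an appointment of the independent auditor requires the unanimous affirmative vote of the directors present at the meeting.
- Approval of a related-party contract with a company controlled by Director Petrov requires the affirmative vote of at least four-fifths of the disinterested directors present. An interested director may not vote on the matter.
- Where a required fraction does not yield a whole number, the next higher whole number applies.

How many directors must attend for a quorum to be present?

12

2/5 of 28 = 11.20, rounded up to 12.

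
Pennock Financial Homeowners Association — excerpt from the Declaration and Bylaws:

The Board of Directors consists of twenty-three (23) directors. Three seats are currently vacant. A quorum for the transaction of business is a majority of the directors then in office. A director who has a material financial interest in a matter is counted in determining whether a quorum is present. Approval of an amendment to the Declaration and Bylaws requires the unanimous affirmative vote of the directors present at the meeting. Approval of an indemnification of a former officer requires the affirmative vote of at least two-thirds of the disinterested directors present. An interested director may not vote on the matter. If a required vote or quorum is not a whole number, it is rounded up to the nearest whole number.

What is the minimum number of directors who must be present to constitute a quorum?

A majority of 20 is 11.

11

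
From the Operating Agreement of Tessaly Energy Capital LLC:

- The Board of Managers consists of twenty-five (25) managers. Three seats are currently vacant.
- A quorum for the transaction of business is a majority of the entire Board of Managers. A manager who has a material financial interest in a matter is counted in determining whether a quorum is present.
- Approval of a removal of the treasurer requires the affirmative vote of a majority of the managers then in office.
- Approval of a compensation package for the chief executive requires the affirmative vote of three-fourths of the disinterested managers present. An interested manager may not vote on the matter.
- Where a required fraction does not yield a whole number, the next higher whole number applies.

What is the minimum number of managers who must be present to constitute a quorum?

13

A majority of 25 is 13.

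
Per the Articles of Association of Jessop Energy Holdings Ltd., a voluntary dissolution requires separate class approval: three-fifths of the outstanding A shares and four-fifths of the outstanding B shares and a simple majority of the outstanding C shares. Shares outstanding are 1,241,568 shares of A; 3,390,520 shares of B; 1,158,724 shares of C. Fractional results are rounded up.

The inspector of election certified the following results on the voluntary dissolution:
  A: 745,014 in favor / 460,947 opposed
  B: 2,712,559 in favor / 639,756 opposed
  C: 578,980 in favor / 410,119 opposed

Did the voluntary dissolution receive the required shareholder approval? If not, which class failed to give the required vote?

Not approved — the C shares did not give the required vote.

A: 3/5 of 1241568 = 744940.80, rounded up to 744941; 744,941 required, 745,014 in favor — approved.
B: 4/5 of 3390520 = 2712416; 2,712,416 required, 2,712,559 in favor — approved.
C: a majority of 1158724 is 579363; 579,363 required, 578,980 in favor — not approved.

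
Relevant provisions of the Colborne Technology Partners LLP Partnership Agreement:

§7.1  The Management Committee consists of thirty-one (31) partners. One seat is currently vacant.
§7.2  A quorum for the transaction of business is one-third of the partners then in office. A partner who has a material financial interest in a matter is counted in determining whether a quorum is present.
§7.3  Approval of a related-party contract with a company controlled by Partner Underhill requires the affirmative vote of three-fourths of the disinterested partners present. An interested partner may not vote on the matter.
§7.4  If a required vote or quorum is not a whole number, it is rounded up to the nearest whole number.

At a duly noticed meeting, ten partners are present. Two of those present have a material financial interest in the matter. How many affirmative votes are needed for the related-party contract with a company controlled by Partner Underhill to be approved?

The related-party contract with a company controlled by Partner Underhill requires three-fourths of the disinterested partners present (10 − 2 = 8).
3/4 of 8 = 6.

6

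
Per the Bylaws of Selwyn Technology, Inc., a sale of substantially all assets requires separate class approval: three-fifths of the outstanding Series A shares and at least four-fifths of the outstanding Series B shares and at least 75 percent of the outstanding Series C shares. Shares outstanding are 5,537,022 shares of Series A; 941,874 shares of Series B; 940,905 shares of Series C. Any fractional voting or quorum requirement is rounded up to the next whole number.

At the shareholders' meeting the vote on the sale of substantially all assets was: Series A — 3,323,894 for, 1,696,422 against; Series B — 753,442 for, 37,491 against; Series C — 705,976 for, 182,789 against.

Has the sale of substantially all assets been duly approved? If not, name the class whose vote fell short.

Series A: 3/5 of 5537022 = 3322213.20, rounded up to 3322214; 3,322,214 required, 3,323,894 in favor — approved.
Series B: 4/5 of 941874 = 753499.20, rounded up to 753500; 753,500 required, 753,442 in favor — not approved.
Series C: 3/4 of 940905 = 705678.75, rounded up to 705679; 705,679 required, 705,976 in favor — approved.

Not approved — the Series B shares did not give the required vote.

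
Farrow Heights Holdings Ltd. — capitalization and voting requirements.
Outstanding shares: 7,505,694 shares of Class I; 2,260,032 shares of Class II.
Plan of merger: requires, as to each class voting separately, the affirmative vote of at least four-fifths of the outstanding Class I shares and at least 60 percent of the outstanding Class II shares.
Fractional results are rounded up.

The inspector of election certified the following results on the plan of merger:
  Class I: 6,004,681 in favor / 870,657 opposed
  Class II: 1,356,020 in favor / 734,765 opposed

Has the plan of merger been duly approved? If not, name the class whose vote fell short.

Class I: 4/5 of 7505694 = 6004555.20, rounded up to 6004556; 6,004,556 required, 6,004,681 in favor — approved.
Class II: 3/5 of 2260032 = 1356019.20, rounded up to 1356020; 1,356,020 required, 1,356,020 in favor — approved.

Approved — every class gave the required vote.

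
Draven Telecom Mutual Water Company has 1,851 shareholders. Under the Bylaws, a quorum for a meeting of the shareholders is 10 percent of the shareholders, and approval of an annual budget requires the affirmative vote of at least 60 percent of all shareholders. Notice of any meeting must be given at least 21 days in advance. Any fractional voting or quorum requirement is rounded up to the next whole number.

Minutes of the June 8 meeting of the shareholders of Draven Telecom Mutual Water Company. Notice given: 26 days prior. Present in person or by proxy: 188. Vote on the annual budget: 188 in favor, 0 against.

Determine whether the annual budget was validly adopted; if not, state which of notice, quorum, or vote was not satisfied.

Invalid — vote requirement not satisfied.

Notice: 26 days given; 21 required. Satisfied.
Quorum: 10% of 1,851 = 185.10, rounded up to 186; 188 present. Satisfied.
Vote: requires three-fifths of all shareholders (1,851); 3/5 of 1851 = 1110.60, rounded up to 1111, so 1,111 needed; 188 in favor. Not satisfied.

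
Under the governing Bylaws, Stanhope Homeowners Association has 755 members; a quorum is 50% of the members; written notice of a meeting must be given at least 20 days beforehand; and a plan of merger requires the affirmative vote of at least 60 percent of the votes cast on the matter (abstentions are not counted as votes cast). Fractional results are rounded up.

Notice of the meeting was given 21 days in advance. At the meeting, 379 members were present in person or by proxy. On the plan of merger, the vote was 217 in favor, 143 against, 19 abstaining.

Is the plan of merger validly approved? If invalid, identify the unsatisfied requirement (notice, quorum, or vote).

Valid — all requirements satisfied.

Notice: 21 days given; 20 required. Satisfied.
Quorum: 50% of 755 = 377.50, rounded up to 378; 379 present. Satisfied.
Vote: requires three-fifths of the votes cast (379 − 19 abstaining = 360); 3/5 of 360 = 216, so 216 needed; 217 in favor. Satisfied.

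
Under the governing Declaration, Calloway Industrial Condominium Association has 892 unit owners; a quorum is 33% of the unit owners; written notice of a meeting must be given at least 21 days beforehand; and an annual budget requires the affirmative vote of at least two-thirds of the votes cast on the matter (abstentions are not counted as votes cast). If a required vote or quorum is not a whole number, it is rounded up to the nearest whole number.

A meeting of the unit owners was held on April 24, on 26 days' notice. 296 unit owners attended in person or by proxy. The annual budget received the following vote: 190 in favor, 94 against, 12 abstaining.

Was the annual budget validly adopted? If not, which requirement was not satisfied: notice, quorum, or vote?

Notice: 26 days given; 21 required. Satisfied.
Quorum: 33% of 892 = 294.36, rounded up to 295; 296 present. Satisfied.
Vote: requires two-thirds of the votes cast (296 − 12 abstaining = 284); 2/3 of 284 = 189.33, rounded up to 190, so 190 needed; 190 in favor. Satisfied.

Valid — all requirements satisfied.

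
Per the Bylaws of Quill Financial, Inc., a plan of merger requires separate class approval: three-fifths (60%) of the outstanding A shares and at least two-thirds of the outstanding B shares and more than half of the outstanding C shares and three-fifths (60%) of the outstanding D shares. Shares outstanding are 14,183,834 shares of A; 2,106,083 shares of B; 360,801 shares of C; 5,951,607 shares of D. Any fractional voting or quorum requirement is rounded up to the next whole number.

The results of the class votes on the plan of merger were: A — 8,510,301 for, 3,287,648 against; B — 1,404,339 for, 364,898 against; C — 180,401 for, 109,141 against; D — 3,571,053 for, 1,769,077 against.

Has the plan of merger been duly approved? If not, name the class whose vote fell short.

A: 3/5 of 14183834 = 8510300.40, rounded up to 8510301; 8,510,301 required, 8,510,301 in favor — approved.
B: 2/3 of 2106083 = 1404055.33, rounded up to 1404056; 1,404,056 required, 1,404,339 in favor — approved.
C: a majority of 360801 is 180401; 180,401 required, 180,401 in favor — approved.
D: 3/5 of 5951607 = 3570964.20, rounded up to 3570965; 3,570,965 required, 3,571,053 in favor — approved.

Approved — every class gave the required vote.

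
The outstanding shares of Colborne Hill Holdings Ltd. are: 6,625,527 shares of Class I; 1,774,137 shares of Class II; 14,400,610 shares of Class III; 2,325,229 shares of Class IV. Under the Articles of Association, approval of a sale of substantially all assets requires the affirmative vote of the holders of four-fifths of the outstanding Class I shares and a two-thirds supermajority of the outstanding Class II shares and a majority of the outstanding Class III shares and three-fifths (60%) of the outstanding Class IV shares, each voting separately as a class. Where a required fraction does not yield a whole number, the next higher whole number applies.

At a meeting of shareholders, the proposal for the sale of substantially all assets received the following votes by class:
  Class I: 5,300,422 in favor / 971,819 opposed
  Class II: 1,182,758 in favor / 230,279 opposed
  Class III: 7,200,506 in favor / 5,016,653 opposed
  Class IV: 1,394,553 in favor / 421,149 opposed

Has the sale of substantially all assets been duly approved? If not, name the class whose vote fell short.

Class I: 4/5 of 6625527 = 5300421.60, rounded up to 5300422; 5,300,422 required, 5,300,422 in favor — approved.
Class II: 2/3 of 1774137 = 1182758; 1,182,758 required, 1,182,758 in favor — approved.
Class III: a majority of 14400610 is 7200306; 7,200,306 required, 7,200,506 in favor — approved.
Class IV: 3/5 of 2325229 = 1395137.40, rounded up to 1395138; 1,395,138 required, 1,394,553 in favor — not approved.

Not approved — the Class IV shares did not give the required vote.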